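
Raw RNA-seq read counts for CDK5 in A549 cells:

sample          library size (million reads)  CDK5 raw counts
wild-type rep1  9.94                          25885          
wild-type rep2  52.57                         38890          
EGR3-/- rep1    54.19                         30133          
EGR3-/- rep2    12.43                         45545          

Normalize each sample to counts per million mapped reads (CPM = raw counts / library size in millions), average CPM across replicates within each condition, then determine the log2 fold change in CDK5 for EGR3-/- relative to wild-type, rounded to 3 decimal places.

CPM(wild-type rep1) = 25885 / 9.94 = 2604.1247
CPM(wild-type rep2) = 38890 / 52.57 = 739.7755
CPM(EGR3-/- rep1) = 30133 / 54.19 = 556.0620
CPM(EGR3-/- rep2) = 45545 / 12.43 = 3664.1191
mean CPM(wild-type) = 1671.9501; mean CPM(EGR3-/-) = 2110.0905
Fold change = 2110.0905 / 1671.9501 = 1.26205
log2(1.26205) = 0.3358

0.336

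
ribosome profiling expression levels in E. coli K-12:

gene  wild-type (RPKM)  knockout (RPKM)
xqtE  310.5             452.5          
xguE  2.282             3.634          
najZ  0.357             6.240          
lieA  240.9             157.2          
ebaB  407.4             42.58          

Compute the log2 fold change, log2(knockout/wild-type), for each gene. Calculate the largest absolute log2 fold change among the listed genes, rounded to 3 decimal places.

log2(452.5/310.5) = 0.543  (xqtE)
log2(3.634/2.282) = 0.671  (xguE)
log2(6.240/0.357) = 4.128  (najZ)
log2(157.2/240.9) = -0.616  (lieA)
log2(42.58/407.4) = -3.258  (ebaB)
The largest magnitude belongs to najZ.

4.128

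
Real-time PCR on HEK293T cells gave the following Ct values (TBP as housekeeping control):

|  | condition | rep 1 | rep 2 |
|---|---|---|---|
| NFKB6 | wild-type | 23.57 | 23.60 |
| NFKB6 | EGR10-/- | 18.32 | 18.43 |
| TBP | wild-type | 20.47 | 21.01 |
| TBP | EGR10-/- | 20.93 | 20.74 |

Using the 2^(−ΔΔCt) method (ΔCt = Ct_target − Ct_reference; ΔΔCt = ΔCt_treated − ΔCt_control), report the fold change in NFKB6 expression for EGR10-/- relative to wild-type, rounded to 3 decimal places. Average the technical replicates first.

Mean Ct: NFKB6 wild-type 23.585; NFKB6 EGR10-/- 18.375; TBP wild-type 20.740; TBP EGR10-/- 20.835
ΔCt(wild-type) = 23.585 − 20.740 = 2.845
ΔCt(EGR10-/-) = 18.375 − 20.835 = -2.460
ΔΔCt = -2.460 − 2.845 = -5.305
Fold change = 2^(−(-5.305)) = 2^5.305 = 39.5334

39.533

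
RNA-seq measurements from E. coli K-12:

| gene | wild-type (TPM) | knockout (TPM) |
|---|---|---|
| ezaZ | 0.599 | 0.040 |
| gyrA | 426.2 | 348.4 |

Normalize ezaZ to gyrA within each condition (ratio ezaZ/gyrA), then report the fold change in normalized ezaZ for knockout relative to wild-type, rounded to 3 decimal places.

ezaZ/gyrA (wild-type) = 0.599 / 426.2 = 0.0014054
ezaZ/gyrA (knockout) = 0.040 / 348.4 = 0.00011481
Fold change = 0.00011481 / 0.0014054 = 0.0817

0.082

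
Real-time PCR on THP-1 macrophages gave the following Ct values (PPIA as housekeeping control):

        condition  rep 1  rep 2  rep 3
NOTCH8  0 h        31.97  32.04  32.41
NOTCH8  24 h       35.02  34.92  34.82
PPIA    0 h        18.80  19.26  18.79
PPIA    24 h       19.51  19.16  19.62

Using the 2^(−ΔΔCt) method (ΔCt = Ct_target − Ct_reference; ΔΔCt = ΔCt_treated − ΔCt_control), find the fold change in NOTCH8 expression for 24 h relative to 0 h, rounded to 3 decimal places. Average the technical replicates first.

0.203

Mean Ct: NOTCH8 0 h 32.140; NOTCH8 24 h 34.920; PPIA 0 h 18.950; PPIA 24 h 19.430
ΔCt(0 h) = 32.140 − 18.950 = 13.190
ΔCt(24 h) = 34.920 − 19.430 = 15.490
ΔΔCt = 15.490 − 13.190 = 2.300
Fold change = 2^(−2.300) = 0.2031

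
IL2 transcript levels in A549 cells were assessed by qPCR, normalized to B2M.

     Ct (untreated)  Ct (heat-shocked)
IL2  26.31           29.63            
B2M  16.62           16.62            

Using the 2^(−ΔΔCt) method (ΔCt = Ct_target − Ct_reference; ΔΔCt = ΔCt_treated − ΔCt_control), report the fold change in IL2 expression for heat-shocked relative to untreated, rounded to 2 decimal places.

ΔCt(untreated) = 26.310 − 16.620 = 9.690
ΔCt(heat-shocked) = 29.630 − 16.620 = 13.010
ΔΔCt = 13.010 − 9.690 = 3.320
Fold change = 2^(−3.320) = 0.100

0.10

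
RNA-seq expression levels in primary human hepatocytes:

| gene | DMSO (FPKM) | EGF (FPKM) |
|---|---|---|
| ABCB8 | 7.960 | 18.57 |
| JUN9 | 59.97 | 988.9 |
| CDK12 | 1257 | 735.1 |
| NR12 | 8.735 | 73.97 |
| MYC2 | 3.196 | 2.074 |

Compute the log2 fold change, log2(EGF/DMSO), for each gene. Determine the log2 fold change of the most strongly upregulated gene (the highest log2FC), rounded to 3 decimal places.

log2(18.57/7.960) = 1.222  (ABCB8)
log2(988.9/59.97) = 4.044  (JUN9)
log2(735.1/1257) = -0.774  (CDK12)
log2(73.97/8.735) = 3.082  (NR12)
log2(2.074/3.196) = -0.624  (MYC2)
JUN9 is most strongly upregulated.

4.044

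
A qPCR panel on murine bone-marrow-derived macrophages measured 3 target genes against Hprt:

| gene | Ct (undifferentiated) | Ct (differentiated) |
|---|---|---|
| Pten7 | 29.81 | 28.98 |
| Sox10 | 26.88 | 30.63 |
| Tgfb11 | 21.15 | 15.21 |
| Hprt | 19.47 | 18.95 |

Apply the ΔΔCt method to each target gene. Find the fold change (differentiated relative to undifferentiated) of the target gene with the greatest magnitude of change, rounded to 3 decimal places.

42.814

Pten7: ΔΔCt = (28.98−18.95) − (29.81−19.47) = 10.03 − 10.34 = -0.31; fold change = 2^0.31 = 1.240
Sox10: ΔΔCt = (30.63−18.95) − (26.88−19.47) = 11.68 − 7.41 = 4.27; fold change = 2^-4.27 = 0.052
Tgfb11: ΔΔCt = (15.21−18.95) − (21.15−19.47) = -3.74 − 1.68 = -5.42; fold change = 2^5.42 = 42.814
Tgfb11 has the largest |ΔΔCt| = 5.42.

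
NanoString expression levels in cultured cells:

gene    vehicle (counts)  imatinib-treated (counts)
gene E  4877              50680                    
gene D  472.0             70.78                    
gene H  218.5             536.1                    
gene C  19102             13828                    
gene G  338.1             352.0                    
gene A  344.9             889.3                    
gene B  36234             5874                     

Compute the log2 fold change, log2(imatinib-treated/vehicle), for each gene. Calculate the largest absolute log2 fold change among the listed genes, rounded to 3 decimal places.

log2(50680/4877) = 3.377  (gene E)
log2(70.78/472.0) = -2.737  (gene D)
log2(536.1/218.5) = 1.295  (gene H)
log2(13828/19102) = -0.466  (gene C)
log2(352.0/338.1) = 0.058  (gene G)
log2(889.3/344.9) = 1.366  (gene A)
log2(5874/36234) = -2.625  (gene B)
The largest magnitude belongs to gene E.

3.377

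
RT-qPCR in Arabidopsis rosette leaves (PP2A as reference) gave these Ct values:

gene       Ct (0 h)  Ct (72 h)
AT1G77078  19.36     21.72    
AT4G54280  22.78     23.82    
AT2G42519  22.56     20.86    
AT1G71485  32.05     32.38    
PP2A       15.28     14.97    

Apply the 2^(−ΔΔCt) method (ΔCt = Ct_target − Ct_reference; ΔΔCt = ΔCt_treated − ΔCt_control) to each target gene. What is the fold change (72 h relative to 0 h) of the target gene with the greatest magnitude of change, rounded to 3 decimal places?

AT1G77078: ΔΔCt = (21.72−14.97) − (19.36−15.28) = 6.75 − 4.08 = 2.67; fold change = 2^-2.67 = 0.157
AT4G54280: ΔΔCt = (23.82−14.97) − (22.78−15.28) = 8.85 − 7.50 = 1.35; fold change = 2^-1.35 = 0.392
AT2G42519: ΔΔCt = (20.86−14.97) − (22.56−15.28) = 5.89 − 7.28 = -1.39; fold change = 2^1.39 = 2.621
AT1G71485: ΔΔCt = (32.38−14.97) − (32.05−15.28) = 17.41 − 16.77 = 0.64; fold change = 2^-0.64 = 0.642
AT1G77078 has the largest |ΔΔCt| = 2.67.

0.157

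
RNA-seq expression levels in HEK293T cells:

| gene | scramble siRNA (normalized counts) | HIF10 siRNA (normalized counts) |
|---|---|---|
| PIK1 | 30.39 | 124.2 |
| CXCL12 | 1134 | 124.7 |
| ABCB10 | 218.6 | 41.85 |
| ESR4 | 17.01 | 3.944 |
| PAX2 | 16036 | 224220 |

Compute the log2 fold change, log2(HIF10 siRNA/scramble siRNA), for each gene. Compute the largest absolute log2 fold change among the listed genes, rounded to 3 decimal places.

3.806

log2(124.2/30.39) = 2.031  (PIK1)
log2(124.7/1134) = -3.185  (CXCL12)
log2(41.85/218.6) = -2.385  (ABCB10)
log2(3.944/17.01) = -2.109  (ESR4)
log2(224220/16036) = 3.806  (PAX2)
The largest magnitude belongs to PAX2.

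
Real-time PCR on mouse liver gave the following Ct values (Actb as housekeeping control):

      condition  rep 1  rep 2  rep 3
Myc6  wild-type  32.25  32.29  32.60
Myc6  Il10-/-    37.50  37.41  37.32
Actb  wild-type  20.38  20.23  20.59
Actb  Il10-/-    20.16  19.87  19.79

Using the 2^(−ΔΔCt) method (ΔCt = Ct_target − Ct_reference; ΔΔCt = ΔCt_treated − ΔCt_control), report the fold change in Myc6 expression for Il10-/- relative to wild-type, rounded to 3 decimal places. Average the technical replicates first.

Mean Ct: Myc6 wild-type 32.380; Myc6 Il10-/- 37.410; Actb wild-type 20.400; Actb Il10-/- 19.940
ΔCt(wild-type) = 32.380 − 20.400 = 11.980
ΔCt(Il10-/-) = 37.410 − 19.940 = 17.470
ΔΔCt = 17.470 − 11.980 = 5.490
Fold change = 2^(−5.490) = 0.0223

0.022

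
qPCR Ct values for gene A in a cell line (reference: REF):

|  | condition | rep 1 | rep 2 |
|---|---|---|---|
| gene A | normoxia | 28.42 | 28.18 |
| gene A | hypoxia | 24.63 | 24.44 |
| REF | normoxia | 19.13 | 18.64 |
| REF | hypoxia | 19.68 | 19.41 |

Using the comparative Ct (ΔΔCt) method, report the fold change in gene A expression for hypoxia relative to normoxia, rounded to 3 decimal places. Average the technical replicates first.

Mean Ct: gene A normoxia 28.300; gene A hypoxia 24.535; REF normoxia 18.885; REF hypoxia 19.545
ΔCt(normoxia) = 28.300 − 18.885 = 9.415
ΔCt(hypoxia) = 24.535 − 19.545 = 4.990
ΔΔCt = 4.990 − 9.415 = -4.425
Fold change = 2^(−(-4.425)) = 2^4.425 = 21.4812

21.481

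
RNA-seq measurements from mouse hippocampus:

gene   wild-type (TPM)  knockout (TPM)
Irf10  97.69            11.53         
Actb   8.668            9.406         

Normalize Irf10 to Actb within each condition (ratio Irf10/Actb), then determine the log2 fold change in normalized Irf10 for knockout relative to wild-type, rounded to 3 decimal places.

Irf10/Actb (wild-type) = 97.69 / 8.668 = 11.27
Irf10/Actb (knockout) = 11.53 / 9.406 = 1.2258
Fold change = 1.2258 / 11.27 = 0.1088
log2(0.1088) = -3.2007

-3.201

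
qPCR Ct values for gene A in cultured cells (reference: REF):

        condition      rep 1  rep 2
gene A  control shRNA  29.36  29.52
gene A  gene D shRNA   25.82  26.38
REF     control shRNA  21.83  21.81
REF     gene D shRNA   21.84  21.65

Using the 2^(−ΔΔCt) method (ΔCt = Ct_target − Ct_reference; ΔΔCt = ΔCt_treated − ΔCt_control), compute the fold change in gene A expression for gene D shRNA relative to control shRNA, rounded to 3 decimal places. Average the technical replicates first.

9.613

Mean Ct: gene A control shRNA 29.440; gene A gene D shRNA 26.100; REF control shRNA 21.820; REF gene D shRNA 21.745
ΔCt(control shRNA) = 29.440 − 21.820 = 7.620
ΔCt(gene D shRNA) = 26.100 − 21.745 = 4.355
ΔΔCt = 4.355 − 7.620 = -3.265
Fold change = 2^(−(-3.265)) = 2^3.265 = 9.6131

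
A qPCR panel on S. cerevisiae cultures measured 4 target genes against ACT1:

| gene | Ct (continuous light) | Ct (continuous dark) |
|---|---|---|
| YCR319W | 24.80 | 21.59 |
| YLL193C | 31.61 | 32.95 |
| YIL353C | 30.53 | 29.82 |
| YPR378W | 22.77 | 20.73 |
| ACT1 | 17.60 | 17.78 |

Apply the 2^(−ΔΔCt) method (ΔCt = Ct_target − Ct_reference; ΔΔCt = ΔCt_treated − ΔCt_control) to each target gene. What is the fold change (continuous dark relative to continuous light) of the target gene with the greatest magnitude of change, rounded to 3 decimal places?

10.483

YCR319W: ΔΔCt = (21.59−17.78) − (24.80−17.60) = 3.81 − 7.20 = -3.39; fold change = 2^3.39 = 10.483
YLL193C: ΔΔCt = (32.95−17.78) − (31.61−17.60) = 15.17 − 14.01 = 1.16; fold change = 2^-1.16 = 0.448
YIL353C: ΔΔCt = (29.82−17.78) − (30.53−17.60) = 12.04 − 12.93 = -0.89; fold change = 2^0.89 = 1.853
YPR378W: ΔΔCt = (20.73−17.78) − (22.77−17.60) = 2.95 − 5.17 = -2.22; fold change = 2^2.22 = 4.659
YCR319W has the largest |ΔΔCt| = 3.39.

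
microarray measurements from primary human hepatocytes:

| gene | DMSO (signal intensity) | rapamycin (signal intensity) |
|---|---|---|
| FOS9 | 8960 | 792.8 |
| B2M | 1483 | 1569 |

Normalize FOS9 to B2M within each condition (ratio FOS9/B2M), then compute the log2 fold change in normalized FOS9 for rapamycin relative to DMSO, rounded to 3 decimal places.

-3.580

FOS9/B2M (DMSO) = 8960 / 1483 = 6.0418
FOS9/B2M (rapamycin) = 792.8 / 1569 = 0.50529
Fold change = 0.50529 / 6.0418 = 0.0836
log2(0.0836) = -3.5798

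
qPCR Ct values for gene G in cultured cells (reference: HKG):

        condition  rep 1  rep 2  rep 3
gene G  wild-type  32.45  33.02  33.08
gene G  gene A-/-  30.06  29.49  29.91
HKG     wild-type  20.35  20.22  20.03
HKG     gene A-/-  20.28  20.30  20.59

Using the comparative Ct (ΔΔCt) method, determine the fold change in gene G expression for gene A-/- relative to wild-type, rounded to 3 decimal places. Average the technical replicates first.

9.318

Mean Ct: gene G wild-type 32.850; gene G gene A-/- 29.820; HKG wild-type 20.200; HKG gene A-/- 20.390
ΔCt(wild-type) = 32.850 − 20.200 = 12.650
ΔCt(gene A-/-) = 29.820 − 20.390 = 9.430
ΔΔCt = 9.430 − 12.650 = -3.220
Fold change = 2^(−(-3.220)) = 2^3.220 = 9.3179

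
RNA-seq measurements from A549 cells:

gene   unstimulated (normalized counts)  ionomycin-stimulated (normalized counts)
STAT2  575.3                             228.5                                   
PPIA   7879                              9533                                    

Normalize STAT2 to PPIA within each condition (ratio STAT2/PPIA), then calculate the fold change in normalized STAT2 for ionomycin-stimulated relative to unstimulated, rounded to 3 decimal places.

0.328

STAT2/PPIA (unstimulated) = 575.3 / 7879 = 0.073017
STAT2/PPIA (ionomycin-stimulated) = 228.5 / 9533 = 0.023969
Fold change = 0.023969 / 0.073017 = 0.3283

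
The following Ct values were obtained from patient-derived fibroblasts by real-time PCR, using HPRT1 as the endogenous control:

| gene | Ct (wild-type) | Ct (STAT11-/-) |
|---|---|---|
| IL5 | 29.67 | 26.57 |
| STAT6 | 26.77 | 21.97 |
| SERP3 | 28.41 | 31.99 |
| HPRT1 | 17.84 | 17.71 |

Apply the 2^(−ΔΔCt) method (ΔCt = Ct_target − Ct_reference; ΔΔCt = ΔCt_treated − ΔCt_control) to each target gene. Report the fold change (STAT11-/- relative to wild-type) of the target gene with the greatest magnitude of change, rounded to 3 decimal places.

25.457

IL5: ΔΔCt = (26.57−17.71) − (29.67−17.84) = 8.86 − 11.83 = -2.97; fold change = 2^2.97 = 7.835
STAT6: ΔΔCt = (21.97−17.71) − (26.77−17.84) = 4.26 − 8.93 = -4.67; fold change = 2^4.67 = 25.457
SERP3: ΔΔCt = (31.99−17.71) − (28.41−17.84) = 14.28 − 10.57 = 3.71; fold change = 2^-3.71 = 0.076
STAT6 has the largest |ΔΔCt| = 4.67.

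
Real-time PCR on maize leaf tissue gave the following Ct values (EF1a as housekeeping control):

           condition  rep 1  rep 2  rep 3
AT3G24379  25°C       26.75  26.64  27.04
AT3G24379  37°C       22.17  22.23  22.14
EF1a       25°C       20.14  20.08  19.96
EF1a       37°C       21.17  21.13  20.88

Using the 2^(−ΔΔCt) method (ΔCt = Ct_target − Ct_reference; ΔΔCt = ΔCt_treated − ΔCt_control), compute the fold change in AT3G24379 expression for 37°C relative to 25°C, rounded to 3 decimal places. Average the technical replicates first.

49.522

Mean Ct: AT3G24379 25°C 26.810; AT3G24379 37°C 22.180; EF1a 25°C 20.060; EF1a 37°C 21.060
ΔCt(25°C) = 26.810 − 20.060 = 6.750
ΔCt(37°C) = 22.180 − 21.060 = 1.120
ΔΔCt = 1.120 − 6.750 = -5.630
Fold change = 2^(−(-5.630)) = 2^5.630 = 49.5221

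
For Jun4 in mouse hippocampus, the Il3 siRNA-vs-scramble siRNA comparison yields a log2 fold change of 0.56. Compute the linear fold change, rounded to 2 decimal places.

1.47

Fold change = 2^(0.56) = 1.474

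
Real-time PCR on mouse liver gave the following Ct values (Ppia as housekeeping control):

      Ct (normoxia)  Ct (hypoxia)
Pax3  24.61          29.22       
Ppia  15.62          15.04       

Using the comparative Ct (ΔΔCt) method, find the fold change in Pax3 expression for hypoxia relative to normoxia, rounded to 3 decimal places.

ΔCt(normoxia) = 24.610 − 15.620 = 8.990
ΔCt(hypoxia) = 29.220 − 15.040 = 14.180
ΔΔCt = 14.180 − 8.990 = 5.190
Fold change = 2^(−5.190) = 0.0274

0.027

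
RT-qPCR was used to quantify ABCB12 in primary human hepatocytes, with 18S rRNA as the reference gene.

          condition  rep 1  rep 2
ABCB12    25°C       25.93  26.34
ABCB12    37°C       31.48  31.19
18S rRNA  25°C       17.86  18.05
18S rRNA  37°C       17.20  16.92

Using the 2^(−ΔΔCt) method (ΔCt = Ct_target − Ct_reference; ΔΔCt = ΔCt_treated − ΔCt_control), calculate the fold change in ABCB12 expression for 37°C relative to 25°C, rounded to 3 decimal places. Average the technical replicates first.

0.015

Mean Ct: ABCB12 25°C 26.135; ABCB12 37°C 31.335; 18S rRNA 25°C 17.955; 18S rRNA 37°C 17.060
ΔCt(25°C) = 26.135 − 17.955 = 8.180
ΔCt(37°C) = 31.335 − 17.060 = 14.275
ΔΔCt = 14.275 − 8.180 = 6.095
Fold change = 2^(−6.095) = 0.0146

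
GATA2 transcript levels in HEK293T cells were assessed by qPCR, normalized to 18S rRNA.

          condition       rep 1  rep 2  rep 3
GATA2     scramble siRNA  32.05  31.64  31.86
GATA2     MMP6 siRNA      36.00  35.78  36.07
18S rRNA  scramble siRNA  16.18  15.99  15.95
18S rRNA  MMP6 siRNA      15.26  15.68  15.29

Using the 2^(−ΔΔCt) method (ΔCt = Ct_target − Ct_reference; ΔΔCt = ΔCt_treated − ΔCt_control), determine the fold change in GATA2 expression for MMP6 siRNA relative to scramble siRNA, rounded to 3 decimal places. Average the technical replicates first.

Mean Ct: GATA2 scramble siRNA 31.850; GATA2 MMP6 siRNA 35.950; 18S rRNA scramble siRNA 16.040; 18S rRNA MMP6 siRNA 15.410
ΔCt(scramble siRNA) = 31.850 − 16.040 = 15.810
ΔCt(MMP6 siRNA) = 35.950 − 15.410 = 20.540
ΔΔCt = 20.540 − 15.810 = 4.730
Fold change = 2^(−4.730) = 0.0377

0.038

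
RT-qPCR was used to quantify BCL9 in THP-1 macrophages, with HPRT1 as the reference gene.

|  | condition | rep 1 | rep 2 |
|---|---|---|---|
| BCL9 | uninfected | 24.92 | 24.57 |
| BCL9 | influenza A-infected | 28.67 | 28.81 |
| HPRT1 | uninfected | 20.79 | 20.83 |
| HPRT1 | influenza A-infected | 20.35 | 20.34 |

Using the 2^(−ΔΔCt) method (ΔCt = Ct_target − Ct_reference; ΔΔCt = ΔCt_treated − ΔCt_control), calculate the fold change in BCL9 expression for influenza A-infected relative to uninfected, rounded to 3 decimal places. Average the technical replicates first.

0.045

Mean Ct: BCL9 uninfected 24.745; BCL9 influenza A-infected 28.740; HPRT1 uninfected 20.810; HPRT1 influenza A-infected 20.345
ΔCt(uninfected) = 24.745 − 20.810 = 3.935
ΔCt(influenza A-infected) = 28.740 − 20.345 = 8.395
ΔΔCt = 8.395 − 3.935 = 4.460
Fold change = 2^(−4.460) = 0.0454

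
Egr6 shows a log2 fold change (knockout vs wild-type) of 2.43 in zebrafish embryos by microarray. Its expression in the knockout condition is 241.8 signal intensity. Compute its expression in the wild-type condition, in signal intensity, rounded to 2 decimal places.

Fold change = 2^(2.43) = 5.3889
wild-type expression = 241.8 / 5.3889 = 44.87

44.87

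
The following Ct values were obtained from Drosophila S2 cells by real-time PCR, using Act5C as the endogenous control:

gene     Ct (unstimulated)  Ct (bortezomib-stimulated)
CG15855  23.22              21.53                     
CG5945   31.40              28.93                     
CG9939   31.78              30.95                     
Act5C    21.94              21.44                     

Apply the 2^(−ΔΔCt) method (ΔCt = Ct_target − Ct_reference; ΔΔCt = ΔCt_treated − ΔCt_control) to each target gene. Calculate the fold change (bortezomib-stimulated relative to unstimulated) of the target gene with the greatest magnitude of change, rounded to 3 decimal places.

CG15855: ΔΔCt = (21.53−21.44) − (23.22−21.94) = 0.09 − 1.28 = -1.19; fold change = 2^1.19 = 2.282
CG5945: ΔΔCt = (28.93−21.44) − (31.40−21.94) = 7.49 − 9.46 = -1.97; fold change = 2^1.97 = 3.918
CG9939: ΔΔCt = (30.95−21.44) − (31.78−21.94) = 9.51 − 9.84 = -0.33; fold change = 2^0.33 = 1.257
CG5945 has the largest |ΔΔCt| = 1.97.

3.918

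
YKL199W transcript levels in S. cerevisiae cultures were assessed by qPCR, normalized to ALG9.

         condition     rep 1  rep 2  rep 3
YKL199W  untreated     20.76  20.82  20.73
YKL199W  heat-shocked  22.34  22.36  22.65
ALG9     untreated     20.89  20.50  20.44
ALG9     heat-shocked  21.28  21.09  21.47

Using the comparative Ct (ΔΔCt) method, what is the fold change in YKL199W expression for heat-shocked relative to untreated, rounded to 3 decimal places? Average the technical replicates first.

Mean Ct: YKL199W untreated 20.770; YKL199W heat-shocked 22.450; ALG9 untreated 20.610; ALG9 heat-shocked 21.280
ΔCt(untreated) = 20.770 − 20.610 = 0.160
ΔCt(heat-shocked) = 22.450 − 21.280 = 1.170
ΔΔCt = 1.170 − 0.160 = 1.010
Fold change = 2^(−1.010) = 0.4965

0.497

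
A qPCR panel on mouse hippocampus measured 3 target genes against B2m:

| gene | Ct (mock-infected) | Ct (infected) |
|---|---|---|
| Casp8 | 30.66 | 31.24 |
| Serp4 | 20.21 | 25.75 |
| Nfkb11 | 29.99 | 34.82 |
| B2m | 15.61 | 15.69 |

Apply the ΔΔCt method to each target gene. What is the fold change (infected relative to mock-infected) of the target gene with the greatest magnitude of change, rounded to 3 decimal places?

Casp8: ΔΔCt = (31.24−15.69) − (30.66−15.61) = 15.55 − 15.05 = 0.50; fold change = 2^-0.50 = 0.707
Serp4: ΔΔCt = (25.75−15.69) − (20.21−15.61) = 10.06 − 4.60 = 5.46; fold change = 2^-5.46 = 0.023
Nfkb11: ΔΔCt = (34.82−15.69) − (29.99−15.61) = 19.13 − 14.38 = 4.75; fold change = 2^-4.75 = 0.037
Serp4 has the largest |ΔΔCt| = 5.46.

0.023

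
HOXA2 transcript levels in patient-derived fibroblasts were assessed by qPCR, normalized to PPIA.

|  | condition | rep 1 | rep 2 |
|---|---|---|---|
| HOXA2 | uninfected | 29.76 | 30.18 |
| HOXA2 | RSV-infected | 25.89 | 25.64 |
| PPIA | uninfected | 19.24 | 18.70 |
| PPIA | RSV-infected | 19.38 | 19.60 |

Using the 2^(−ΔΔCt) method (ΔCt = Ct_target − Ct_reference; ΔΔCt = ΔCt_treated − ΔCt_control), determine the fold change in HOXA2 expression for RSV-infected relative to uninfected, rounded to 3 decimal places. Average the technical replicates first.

26.446

Mean Ct: HOXA2 uninfected 29.970; HOXA2 RSV-infected 25.765; PPIA uninfected 18.970; PPIA RSV-infected 19.490
ΔCt(uninfected) = 29.970 − 18.970 = 11.000
ΔCt(RSV-infected) = 25.765 − 19.490 = 6.275
ΔΔCt = 6.275 − 11.000 = -4.725
Fold change = 2^(−(-4.725)) = 2^4.725 = 26.4464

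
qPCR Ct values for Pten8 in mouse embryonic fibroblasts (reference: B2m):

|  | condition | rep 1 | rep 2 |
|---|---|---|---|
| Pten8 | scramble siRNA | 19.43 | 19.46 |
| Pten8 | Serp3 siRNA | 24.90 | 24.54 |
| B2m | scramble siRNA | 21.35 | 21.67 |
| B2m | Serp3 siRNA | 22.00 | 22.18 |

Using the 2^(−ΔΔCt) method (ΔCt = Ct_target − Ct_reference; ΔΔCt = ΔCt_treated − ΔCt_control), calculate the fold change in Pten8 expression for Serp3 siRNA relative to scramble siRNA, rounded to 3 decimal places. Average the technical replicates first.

Mean Ct: Pten8 scramble siRNA 19.445; Pten8 Serp3 siRNA 24.720; B2m scramble siRNA 21.510; B2m Serp3 siRNA 22.090
ΔCt(scramble siRNA) = 19.445 − 21.510 = -2.065
ΔCt(Serp3 siRNA) = 24.720 − 22.090 = 2.630
ΔΔCt = 2.630 − (-2.065) = 4.695
Fold change = 2^(−4.695) = 0.0386

0.039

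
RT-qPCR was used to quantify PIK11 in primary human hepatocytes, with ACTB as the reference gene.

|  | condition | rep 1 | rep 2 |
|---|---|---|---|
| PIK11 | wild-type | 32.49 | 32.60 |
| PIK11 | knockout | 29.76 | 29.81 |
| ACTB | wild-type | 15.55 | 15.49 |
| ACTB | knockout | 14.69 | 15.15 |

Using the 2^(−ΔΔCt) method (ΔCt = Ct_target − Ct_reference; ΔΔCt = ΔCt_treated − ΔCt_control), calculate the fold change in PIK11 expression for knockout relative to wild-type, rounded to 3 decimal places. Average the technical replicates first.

Mean Ct: PIK11 wild-type 32.545; PIK11 knockout 29.785; ACTB wild-type 15.520; ACTB knockout 14.920
ΔCt(wild-type) = 32.545 − 15.520 = 17.025
ΔCt(knockout) = 29.785 − 14.920 = 14.865
ΔΔCt = 14.865 − 17.025 = -2.160
Fold change = 2^(−(-2.160)) = 2^2.160 = 4.4691

4.469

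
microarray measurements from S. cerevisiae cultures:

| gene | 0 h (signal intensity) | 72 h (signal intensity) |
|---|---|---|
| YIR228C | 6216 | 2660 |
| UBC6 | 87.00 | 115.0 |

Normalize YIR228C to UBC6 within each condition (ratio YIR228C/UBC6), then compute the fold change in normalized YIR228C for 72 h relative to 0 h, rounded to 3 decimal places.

YIR228C/UBC6 (0 h) = 6216 / 87.00 = 71.448
YIR228C/UBC6 (72 h) = 2660 / 115.0 = 23.13
Fold change = 23.13 / 71.448 = 0.3237

0.324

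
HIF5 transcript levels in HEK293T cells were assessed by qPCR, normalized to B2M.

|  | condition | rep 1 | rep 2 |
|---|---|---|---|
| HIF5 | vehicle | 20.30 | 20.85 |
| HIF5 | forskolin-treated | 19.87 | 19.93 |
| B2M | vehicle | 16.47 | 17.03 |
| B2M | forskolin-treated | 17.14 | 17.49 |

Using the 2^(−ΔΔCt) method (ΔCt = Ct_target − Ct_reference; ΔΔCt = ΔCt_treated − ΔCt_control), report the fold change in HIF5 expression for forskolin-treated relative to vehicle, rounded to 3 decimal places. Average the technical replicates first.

Mean Ct: HIF5 vehicle 20.575; HIF5 forskolin-treated 19.900; B2M vehicle 16.750; B2M forskolin-treated 17.315
ΔCt(vehicle) = 20.575 − 16.750 = 3.825
ΔCt(forskolin-treated) = 19.900 − 17.315 = 2.585
ΔΔCt = 2.585 − 3.825 = -1.240
Fold change = 2^(−(-1.240)) = 2^1.240 = 2.3620

2.362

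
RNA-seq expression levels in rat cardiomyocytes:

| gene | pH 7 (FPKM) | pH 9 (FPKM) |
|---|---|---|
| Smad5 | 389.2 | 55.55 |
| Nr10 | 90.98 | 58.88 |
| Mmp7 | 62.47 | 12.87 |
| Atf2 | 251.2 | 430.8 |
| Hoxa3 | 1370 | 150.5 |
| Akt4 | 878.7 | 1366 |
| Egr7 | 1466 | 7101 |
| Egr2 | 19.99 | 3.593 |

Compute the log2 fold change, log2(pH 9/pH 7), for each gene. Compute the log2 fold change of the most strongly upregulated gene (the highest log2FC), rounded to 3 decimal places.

log2(55.55/389.2) = -2.809  (Smad5)
log2(58.88/90.98) = -0.628  (Nr10)
log2(12.87/62.47) = -2.279  (Mmp7)
log2(430.8/251.2) = 0.778  (Atf2)
log2(150.5/1370) = -3.186  (Hoxa3)
log2(1366/878.7) = 0.637  (Akt4)
log2(7101/1466) = 2.276  (Egr7)
log2(3.593/19.99) = -2.476  (Egr2)
Egr7 is most strongly upregulated.

2.276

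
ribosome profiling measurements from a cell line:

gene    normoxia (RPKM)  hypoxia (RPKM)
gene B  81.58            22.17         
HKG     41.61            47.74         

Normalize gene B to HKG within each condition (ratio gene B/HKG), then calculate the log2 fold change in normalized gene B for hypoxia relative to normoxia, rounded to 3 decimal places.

gene B/HKG (normoxia) = 81.58 / 41.61 = 1.9606
gene B/HKG (hypoxia) = 22.17 / 47.74 = 0.46439
Fold change = 0.46439 / 1.9606 = 0.2369
log2(0.2369) = -2.0779

-2.078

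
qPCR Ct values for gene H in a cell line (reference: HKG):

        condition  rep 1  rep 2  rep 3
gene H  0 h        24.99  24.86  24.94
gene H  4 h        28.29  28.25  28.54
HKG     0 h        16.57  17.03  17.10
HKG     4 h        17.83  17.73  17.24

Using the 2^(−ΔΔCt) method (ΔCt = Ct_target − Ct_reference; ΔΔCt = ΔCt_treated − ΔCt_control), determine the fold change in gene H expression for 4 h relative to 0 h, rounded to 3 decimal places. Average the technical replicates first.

0.151

Mean Ct: gene H 0 h 24.930; gene H 4 h 28.360; HKG 0 h 16.900; HKG 4 h 17.600
ΔCt(0 h) = 24.930 − 16.900 = 8.030
ΔCt(4 h) = 28.360 − 17.600 = 10.760
ΔΔCt = 10.760 − 8.030 = 2.730
Fold change = 2^(−2.730) = 0.1507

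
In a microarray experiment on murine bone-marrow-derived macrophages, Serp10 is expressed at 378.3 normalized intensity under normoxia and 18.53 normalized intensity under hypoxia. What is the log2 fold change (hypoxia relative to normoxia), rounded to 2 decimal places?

-4.35

Fold change = 18.53 / 378.3 = 0.0490
log2(0.0490) = -4.352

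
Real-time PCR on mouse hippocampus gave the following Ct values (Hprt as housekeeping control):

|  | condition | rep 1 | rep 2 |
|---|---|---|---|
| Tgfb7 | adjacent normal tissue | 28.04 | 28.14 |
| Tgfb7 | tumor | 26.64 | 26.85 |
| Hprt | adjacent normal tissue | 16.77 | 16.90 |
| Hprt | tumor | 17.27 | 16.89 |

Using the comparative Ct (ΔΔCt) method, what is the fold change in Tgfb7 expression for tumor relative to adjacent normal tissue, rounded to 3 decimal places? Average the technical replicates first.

Mean Ct: Tgfb7 adjacent normal tissue 28.090; Tgfb7 tumor 26.745; Hprt adjacent normal tissue 16.835; Hprt tumor 17.080
ΔCt(adjacent normal tissue) = 28.090 − 16.835 = 11.255
ΔCt(tumor) = 26.745 − 17.080 = 9.665
ΔΔCt = 9.665 − 11.255 = -1.590
Fold change = 2^(−(-1.590)) = 2^1.590 = 3.0105

3.010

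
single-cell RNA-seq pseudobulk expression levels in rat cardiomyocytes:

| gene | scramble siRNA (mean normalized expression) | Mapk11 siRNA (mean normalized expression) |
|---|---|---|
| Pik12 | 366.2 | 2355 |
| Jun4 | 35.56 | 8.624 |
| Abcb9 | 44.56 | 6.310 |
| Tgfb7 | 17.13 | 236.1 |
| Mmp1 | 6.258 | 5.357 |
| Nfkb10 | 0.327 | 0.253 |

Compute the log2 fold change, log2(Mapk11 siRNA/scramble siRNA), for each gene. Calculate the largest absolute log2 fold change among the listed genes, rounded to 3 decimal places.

3.785

log2(2355/366.2) = 2.685  (Pik12)
log2(8.624/35.56) = -2.044  (Jun4)
log2(6.310/44.56) = -2.820  (Abcb9)
log2(236.1/17.13) = 3.785  (Tgfb7)
log2(5.357/6.258) = -0.224  (Mmp1)
log2(0.253/0.327) = -0.370  (Nfkb10)
The largest magnitude belongs to Tgfb7.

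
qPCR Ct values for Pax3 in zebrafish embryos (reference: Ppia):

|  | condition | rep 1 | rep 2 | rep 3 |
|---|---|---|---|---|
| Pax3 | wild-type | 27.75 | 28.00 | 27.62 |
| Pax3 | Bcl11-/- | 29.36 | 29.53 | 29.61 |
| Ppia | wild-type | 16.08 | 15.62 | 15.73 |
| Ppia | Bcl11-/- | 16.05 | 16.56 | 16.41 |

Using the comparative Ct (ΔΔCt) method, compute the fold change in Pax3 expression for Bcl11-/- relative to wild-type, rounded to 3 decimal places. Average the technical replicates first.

Mean Ct: Pax3 wild-type 27.790; Pax3 Bcl11-/- 29.500; Ppia wild-type 15.810; Ppia Bcl11-/- 16.340
ΔCt(wild-type) = 27.790 − 15.810 = 11.980
ΔCt(Bcl11-/-) = 29.500 − 16.340 = 13.160
ΔΔCt = 13.160 − 11.980 = 1.180
Fold change = 2^(−1.180) = 0.4414

0.441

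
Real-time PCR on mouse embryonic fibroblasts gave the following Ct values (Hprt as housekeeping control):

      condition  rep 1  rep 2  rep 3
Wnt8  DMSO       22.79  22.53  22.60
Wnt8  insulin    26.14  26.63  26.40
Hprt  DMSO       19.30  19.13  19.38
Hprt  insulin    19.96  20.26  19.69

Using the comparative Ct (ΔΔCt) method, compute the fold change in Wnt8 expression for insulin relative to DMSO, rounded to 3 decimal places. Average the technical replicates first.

0.121

Mean Ct: Wnt8 DMSO 22.640; Wnt8 insulin 26.390; Hprt DMSO 19.270; Hprt insulin 19.970
ΔCt(DMSO) = 22.640 − 19.270 = 3.370
ΔCt(insulin) = 26.390 − 19.970 = 6.420
ΔΔCt = 6.420 − 3.370 = 3.050
Fold change = 2^(−3.050) = 0.1207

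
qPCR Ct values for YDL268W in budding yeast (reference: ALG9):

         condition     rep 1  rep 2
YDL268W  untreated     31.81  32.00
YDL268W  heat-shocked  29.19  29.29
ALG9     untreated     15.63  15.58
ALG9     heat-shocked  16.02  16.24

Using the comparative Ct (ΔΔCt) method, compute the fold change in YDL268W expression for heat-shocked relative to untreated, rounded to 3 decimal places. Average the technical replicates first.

9.126

Mean Ct: YDL268W untreated 31.905; YDL268W heat-shocked 29.240; ALG9 untreated 15.605; ALG9 heat-shocked 16.130
ΔCt(untreated) = 31.905 − 15.605 = 16.300
ΔCt(heat-shocked) = 29.240 − 16.130 = 13.110
ΔΔCt = 13.110 − 16.300 = -3.190
Fold change = 2^(−(-3.190)) = 2^3.190 = 9.1261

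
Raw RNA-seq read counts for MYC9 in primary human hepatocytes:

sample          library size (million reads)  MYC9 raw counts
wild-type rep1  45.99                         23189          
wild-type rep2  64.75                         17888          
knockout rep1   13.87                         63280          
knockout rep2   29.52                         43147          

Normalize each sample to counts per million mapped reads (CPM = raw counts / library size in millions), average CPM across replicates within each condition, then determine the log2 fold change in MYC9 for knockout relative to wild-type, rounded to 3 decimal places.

2.948

CPM(wild-type rep1) = 23189 / 45.99 = 504.2183
CPM(wild-type rep2) = 17888 / 64.75 = 276.2625
CPM(knockout rep1) = 63280 / 13.87 = 4562.3648
CPM(knockout rep2) = 43147 / 29.52 = 1461.6192
mean CPM(wild-type) = 390.2404; mean CPM(knockout) = 3011.9920
Fold change = 3011.9920 / 390.2404 = 7.71830
log2(7.71830) = 2.9483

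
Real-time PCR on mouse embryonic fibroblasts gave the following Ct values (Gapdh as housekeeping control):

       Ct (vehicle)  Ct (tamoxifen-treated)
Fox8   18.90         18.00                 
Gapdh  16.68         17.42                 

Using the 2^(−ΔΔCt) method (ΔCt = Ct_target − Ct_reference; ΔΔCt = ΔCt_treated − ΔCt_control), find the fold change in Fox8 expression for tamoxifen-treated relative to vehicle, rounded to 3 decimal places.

ΔCt(vehicle) = 18.900 − 16.680 = 2.220
ΔCt(tamoxifen-treated) = 18.000 − 17.420 = 0.580
ΔΔCt = 0.580 − 2.220 = -1.640
Fold change = 2^(−(-1.640)) = 2^1.640 = 3.1167

3.117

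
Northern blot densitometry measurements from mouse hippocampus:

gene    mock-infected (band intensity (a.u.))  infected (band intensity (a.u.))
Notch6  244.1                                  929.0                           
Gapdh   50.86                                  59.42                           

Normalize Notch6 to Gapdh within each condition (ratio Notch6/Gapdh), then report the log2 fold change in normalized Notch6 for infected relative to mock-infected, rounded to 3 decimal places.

1.704

Notch6/Gapdh (mock-infected) = 244.1 / 50.86 = 4.7994
Notch6/Gapdh (infected) = 929.0 / 59.42 = 15.634
Fold change = 15.634 / 4.7994 = 3.2576
log2(3.2576) = 1.7038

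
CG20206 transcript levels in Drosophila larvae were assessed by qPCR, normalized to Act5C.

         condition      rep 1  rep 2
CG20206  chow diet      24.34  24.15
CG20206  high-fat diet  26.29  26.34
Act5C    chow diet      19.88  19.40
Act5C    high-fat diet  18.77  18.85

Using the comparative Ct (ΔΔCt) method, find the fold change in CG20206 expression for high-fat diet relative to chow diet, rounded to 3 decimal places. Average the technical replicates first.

Mean Ct: CG20206 chow diet 24.245; CG20206 high-fat diet 26.315; Act5C chow diet 19.640; Act5C high-fat diet 18.810
ΔCt(chow diet) = 24.245 − 19.640 = 4.605
ΔCt(high-fat diet) = 26.315 − 18.810 = 7.505
ΔΔCt = 7.505 − 4.605 = 2.900
Fold change = 2^(−2.900) = 0.1340

0.134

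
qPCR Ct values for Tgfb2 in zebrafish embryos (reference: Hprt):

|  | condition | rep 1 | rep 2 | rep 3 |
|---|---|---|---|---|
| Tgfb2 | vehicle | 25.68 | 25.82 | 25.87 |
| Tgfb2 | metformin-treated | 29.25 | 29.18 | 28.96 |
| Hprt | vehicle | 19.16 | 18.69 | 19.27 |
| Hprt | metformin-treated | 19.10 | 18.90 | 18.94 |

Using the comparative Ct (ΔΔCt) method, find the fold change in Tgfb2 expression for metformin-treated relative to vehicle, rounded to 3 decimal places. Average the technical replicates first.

0.095

Mean Ct: Tgfb2 vehicle 25.790; Tgfb2 metformin-treated 29.130; Hprt vehicle 19.040; Hprt metformin-treated 18.980
ΔCt(vehicle) = 25.790 − 19.040 = 6.750
ΔCt(metformin-treated) = 29.130 − 18.980 = 10.150
ΔΔCt = 10.150 − 6.750 = 3.400
Fold change = 2^(−3.400) = 0.0947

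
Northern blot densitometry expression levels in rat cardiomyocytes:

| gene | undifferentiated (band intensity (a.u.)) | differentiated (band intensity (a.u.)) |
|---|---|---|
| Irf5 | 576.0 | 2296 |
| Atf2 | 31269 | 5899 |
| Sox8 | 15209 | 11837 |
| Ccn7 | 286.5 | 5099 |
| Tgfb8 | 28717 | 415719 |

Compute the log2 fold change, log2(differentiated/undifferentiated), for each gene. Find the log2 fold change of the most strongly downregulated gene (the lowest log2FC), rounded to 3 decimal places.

-2.406

log2(2296/576.0) = 1.995  (Irf5)
log2(5899/31269) = -2.406  (Atf2)
log2(11837/15209) = -0.362  (Sox8)
log2(5099/286.5) = 4.154  (Ccn7)
log2(415719/28717) = 3.856  (Tgfb8)
Atf2 is most strongly downregulated.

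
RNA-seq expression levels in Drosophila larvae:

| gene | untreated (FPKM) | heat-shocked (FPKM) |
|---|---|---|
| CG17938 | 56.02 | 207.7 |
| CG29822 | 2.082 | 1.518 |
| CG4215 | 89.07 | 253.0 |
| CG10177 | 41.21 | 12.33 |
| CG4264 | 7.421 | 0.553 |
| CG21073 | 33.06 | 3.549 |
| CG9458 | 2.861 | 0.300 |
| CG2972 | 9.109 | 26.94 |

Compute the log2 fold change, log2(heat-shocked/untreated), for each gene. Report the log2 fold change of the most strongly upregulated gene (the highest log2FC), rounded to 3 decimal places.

1.890

log2(207.7/56.02) = 1.890  (CG17938)
log2(1.518/2.082) = -0.456  (CG29822)
log2(253.0/89.07) = 1.506  (CG4215)
log2(12.33/41.21) = -1.741  (CG10177)
log2(0.553/7.421) = -3.746  (CG4264)
log2(3.549/33.06) = -3.220  (CG21073)
log2(0.300/2.861) = -3.253  (CG9458)
log2(26.94/9.109) = 1.564  (CG2972)
CG17938 is most strongly upregulated.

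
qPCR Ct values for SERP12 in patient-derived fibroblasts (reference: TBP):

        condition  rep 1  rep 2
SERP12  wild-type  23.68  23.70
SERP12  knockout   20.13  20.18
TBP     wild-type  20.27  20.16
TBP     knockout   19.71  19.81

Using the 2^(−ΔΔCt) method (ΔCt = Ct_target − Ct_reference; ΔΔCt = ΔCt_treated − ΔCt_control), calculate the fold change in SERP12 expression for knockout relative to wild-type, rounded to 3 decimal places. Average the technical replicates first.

8.456

Mean Ct: SERP12 wild-type 23.690; SERP12 knockout 20.155; TBP wild-type 20.215; TBP knockout 19.760
ΔCt(wild-type) = 23.690 − 20.215 = 3.475
ΔCt(knockout) = 20.155 − 19.760 = 0.395
ΔΔCt = 0.395 − 3.475 = -3.080
Fold change = 2^(−(-3.080)) = 2^3.080 = 8.4561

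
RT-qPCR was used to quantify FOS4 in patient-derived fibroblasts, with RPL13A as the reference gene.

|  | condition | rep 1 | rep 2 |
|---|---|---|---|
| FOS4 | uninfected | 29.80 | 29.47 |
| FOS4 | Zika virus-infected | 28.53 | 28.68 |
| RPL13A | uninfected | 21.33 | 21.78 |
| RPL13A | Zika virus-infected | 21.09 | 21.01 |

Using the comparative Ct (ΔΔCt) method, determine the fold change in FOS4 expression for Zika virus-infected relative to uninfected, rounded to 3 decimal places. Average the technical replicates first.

Mean Ct: FOS4 uninfected 29.635; FOS4 Zika virus-infected 28.605; RPL13A uninfected 21.555; RPL13A Zika virus-infected 21.050
ΔCt(uninfected) = 29.635 − 21.555 = 8.080
ΔCt(Zika virus-infected) = 28.605 − 21.050 = 7.555
ΔΔCt = 7.555 − 8.080 = -0.525
Fold change = 2^(−(-0.525)) = 2^0.525 = 1.4389

1.439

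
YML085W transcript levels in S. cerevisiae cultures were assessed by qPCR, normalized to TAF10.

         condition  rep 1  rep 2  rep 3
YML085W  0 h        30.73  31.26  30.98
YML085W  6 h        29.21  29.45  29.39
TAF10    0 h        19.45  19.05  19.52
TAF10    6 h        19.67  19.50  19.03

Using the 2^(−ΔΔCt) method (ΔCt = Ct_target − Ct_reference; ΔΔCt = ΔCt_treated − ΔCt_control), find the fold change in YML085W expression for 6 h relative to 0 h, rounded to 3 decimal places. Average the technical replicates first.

3.249

Mean Ct: YML085W 0 h 30.990; YML085W 6 h 29.350; TAF10 0 h 19.340; TAF10 6 h 19.400
ΔCt(0 h) = 30.990 − 19.340 = 11.650
ΔCt(6 h) = 29.350 − 19.400 = 9.950
ΔΔCt = 9.950 − 11.650 = -1.700
Fold change = 2^(−(-1.700)) = 2^1.700 = 3.2490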